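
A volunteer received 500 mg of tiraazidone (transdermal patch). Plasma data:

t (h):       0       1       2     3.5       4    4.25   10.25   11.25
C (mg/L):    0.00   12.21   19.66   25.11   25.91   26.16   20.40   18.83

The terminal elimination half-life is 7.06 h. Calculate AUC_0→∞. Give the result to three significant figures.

Trapezoidal AUC_0→11.25:
  [0→1]: (0.00+12.21)/2 × 1 = 6.105
  [1→2]: (12.21+19.66)/2 × 1 = 15.935
  [2→3.5]: (19.66+25.11)/2 × 1.5 = 33.5775
  [3.5→4]: (25.11+25.91)/2 × 0.5 = 12.755
  [4→4.25]: (25.91+26.16)/2 × 0.25 = 6.50875
  [4.25→10.25]: (26.16+20.40)/2 × 6 = 139.68
  [10.25→11.25]: (20.40+18.83)/2 × 1 = 19.615
  Sum = 234.17625 mg/L·h
k_e = ln2 / t½ = 0.693147 / 7.06 = 0.0982 h^-1
Extrapolated tail: C_last / k_e = 18.83 / 0.0982 = 191.752
AUC_0→∞ = 234.17625 + 191.752 = 425.92825 mg/L·h

AUC = 426 mg/L·h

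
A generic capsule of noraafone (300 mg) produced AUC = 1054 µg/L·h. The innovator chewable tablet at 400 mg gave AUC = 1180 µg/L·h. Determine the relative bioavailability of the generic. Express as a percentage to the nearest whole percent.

F_rel = (AUC_test/D_test) / (AUC_ref/D_ref)
      = (1054/300) / (1180/400)
      = 3.51333 / 2.95 = 1.1910 = 119.10%

F_rel = 119%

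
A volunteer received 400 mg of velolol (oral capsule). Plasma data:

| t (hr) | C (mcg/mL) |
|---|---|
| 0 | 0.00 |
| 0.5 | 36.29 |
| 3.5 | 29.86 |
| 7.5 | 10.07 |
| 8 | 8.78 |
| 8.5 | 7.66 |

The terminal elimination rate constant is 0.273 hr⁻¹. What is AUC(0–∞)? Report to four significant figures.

AUC = 225.0 mcg/mL·hr

Trapezoidal AUC_0→8.5:
  [0→0.5]: (0.00+36.29)/2 × 0.5 = 9.0725
  [0.5→3.5]: (36.29+29.86)/2 × 3 = 99.225
  [3.5→7.5]: (29.86+10.07)/2 × 4 = 79.86
  [7.5→8]: (10.07+8.78)/2 × 0.5 = 4.7125
  [8→8.5]: (8.78+7.66)/2 × 0.5 = 4.11
  Sum = 196.98 mcg/mL·hr
Extrapolated tail: C_last / k_e = 7.66 / 0.273 = 28.059
AUC_0→∞ = 196.98 + 28.059 = 225.039 mcg/mL·hr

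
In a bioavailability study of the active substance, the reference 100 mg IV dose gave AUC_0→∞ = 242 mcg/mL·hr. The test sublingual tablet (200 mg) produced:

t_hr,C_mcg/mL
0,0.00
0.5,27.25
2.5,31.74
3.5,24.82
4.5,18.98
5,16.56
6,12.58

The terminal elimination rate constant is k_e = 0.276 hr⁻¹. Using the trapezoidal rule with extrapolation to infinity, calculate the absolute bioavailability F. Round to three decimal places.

F = 0.382

Trapezoidal AUC_0→6 (sublingual tablet):
  [0→0.5]: (0.00+27.25)/2 × 0.5 = 6.8125
  [0.5→2.5]: (27.25+31.74)/2 × 2 = 58.99
  [2.5→3.5]: (31.74+24.82)/2 × 1 = 28.28
  [3.5→4.5]: (24.82+18.98)/2 × 1 = 21.9
  [4.5→5]: (18.98+16.56)/2 × 0.5 = 8.885
  [5→6]: (16.56+12.58)/2 × 1 = 14.57
  Sum = 139.4375 mcg/mL·hr
Tail: C_last/k_e = 12.58/0.276 = 45.580
AUC_0→∞ (sublingual tablet) = 139.4375 + 45.580 = 185.0175 mcg/mL·hr
F = (AUC_ev/D_ev)/(AUC_iv/D_iv) = (185.0175/200)/(242/100) = 0.9250875/2.42 = 0.3823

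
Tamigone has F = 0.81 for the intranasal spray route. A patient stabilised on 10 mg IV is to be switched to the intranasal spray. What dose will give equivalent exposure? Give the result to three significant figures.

For equal systemic exposure: F × D_ev = D_iv
D_ev = D_iv / F = 10 / 0.81 = 12.3457 mg

D_intranasal = 12.3 mg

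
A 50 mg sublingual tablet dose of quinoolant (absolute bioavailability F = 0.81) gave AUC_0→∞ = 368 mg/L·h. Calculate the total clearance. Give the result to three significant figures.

CL = F × Dose / AUC_0→∞
   = 0.81 × 50 / 368 = 0.110054 L/h

CL = 0.110 L/h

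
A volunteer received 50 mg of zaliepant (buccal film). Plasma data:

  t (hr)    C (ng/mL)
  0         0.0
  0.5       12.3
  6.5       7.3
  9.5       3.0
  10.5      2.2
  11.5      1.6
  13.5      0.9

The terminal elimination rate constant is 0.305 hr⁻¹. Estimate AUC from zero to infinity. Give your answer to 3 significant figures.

Trapezoidal AUC_0→13.5:
  [0→0.5]: (0.0+12.3)/2 × 0.5 = 3.075
  [0.5→6.5]: (12.3+7.3)/2 × 6 = 58.8
  [6.5→9.5]: (7.3+3.0)/2 × 3 = 15.45
  [9.5→10.5]: (3.0+2.2)/2 × 1 = 2.6
  [10.5→11.5]: (2.2+1.6)/2 × 1 = 1.9
  [11.5→13.5]: (1.6+0.9)/2 × 2 = 2.5
  Sum = 84.325 ng/mL·hr
Extrapolated tail: C_last / k_e = 0.9 / 0.305 = 2.951
AUC_0→∞ = 84.325 + 2.951 = 87.276 ng/mL·hr

AUC = 87.3 ng/mL·hr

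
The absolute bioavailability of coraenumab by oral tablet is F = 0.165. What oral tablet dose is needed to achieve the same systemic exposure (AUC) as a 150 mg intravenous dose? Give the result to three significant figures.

For equal systemic exposure: F × D_ev = D_iv
D_ev = D_iv / F = 150 / 0.165 = 909.091 mg

D_oral = 909 mg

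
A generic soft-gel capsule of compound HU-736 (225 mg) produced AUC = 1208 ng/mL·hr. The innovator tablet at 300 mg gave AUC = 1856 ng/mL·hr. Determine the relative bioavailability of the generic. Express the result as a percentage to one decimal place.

F_rel = 86.8%

F_rel = (AUC_test/D_test) / (AUC_ref/D_ref)
      = (1208/225) / (1856/300)
      = 5.36889 / 6.18667 = 0.8678 = 86.78%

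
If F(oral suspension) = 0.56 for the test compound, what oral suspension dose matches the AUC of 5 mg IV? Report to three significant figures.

For equal systemic exposure: F × D_ev = D_iv
D_ev = D_iv / F = 5 / 0.56 = 8.92857 mg

D_oral = 8.93 mg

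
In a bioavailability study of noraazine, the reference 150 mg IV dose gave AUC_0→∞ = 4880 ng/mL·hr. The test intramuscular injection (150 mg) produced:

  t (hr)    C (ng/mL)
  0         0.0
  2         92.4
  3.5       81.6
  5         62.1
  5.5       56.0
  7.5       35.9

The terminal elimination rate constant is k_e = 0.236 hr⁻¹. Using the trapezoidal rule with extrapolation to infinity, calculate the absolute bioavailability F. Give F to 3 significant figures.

F = 0.124

Trapezoidal AUC_0→7.5 (intramuscular injection):
  [0→2]: (0.0+92.4)/2 × 2 = 92.4
  [2→3.5]: (92.4+81.6)/2 × 1.5 = 130.5
  [3.5→5]: (81.6+62.1)/2 × 1.5 = 107.775
  [5→5.5]: (62.1+56.0)/2 × 0.5 = 29.525
  [5.5→7.5]: (56.0+35.9)/2 × 2 = 91.9
  Sum = 452.1 ng/mL·hr
Tail: C_last/k_e = 35.9/0.236 = 152.119
AUC_0→∞ (intramuscular injection) = 452.1 + 152.119 = 604.219 ng/mL·hr
F = (AUC_ev/D_ev)/(AUC_iv/D_iv) = (604.219/150)/(4880/150) = 4.02813/32.5333 = 0.1238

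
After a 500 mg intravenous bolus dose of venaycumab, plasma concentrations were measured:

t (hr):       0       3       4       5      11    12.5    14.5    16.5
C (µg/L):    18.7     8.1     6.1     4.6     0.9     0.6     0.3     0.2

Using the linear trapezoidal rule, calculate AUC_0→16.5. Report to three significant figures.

AUC = 71.7 µg/L·hr

Trapezoidal AUC_0→16.5:
  [0→3]: (18.7+8.1)/2 × 3 = 40.2
  [3→4]: (8.1+6.1)/2 × 1 = 7.1
  [4→5]: (6.1+4.6)/2 × 1 = 5.35
  [5→11]: (4.6+0.9)/2 × 6 = 16.5
  [11→12.5]: (0.9+0.6)/2 × 1.5 = 1.125
  [12.5→14.5]: (0.6+0.3)/2 × 2 = 0.9
  [14.5→16.5]: (0.3+0.2)/2 × 2 = 0.5
  Sum = 71.675 µg/L·hr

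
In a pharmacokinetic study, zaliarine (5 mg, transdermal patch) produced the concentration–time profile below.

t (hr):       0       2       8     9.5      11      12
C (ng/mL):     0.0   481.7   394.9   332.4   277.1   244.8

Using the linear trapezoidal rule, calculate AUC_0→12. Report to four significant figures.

Trapezoidal AUC_0→12:
  [0→2]: (0.0+481.7)/2 × 2 = 481.7
  [2→8]: (481.7+394.9)/2 × 6 = 2629.8
  [8→9.5]: (394.9+332.4)/2 × 1.5 = 545.475
  [9.5→11]: (332.4+277.1)/2 × 1.5 = 457.125
  [11→12]: (277.1+244.8)/2 × 1 = 260.95
  Sum = 4375.05 ng/mL·hr

AUC = 4375 ng/mL·hr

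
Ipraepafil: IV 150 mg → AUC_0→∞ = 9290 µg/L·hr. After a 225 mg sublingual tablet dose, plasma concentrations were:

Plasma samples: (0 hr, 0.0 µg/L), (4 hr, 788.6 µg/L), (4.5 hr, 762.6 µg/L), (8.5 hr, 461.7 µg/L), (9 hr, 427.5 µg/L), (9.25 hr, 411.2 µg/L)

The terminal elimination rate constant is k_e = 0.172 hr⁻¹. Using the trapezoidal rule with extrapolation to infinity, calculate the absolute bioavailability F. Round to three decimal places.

Trapezoidal AUC_0→9.25 (sublingual tablet):
  [0→4]: (0.0+788.6)/2 × 4 = 1577.2
  [4→4.5]: (788.6+762.6)/2 × 0.5 = 387.8
  [4.5→8.5]: (762.6+461.7)/2 × 4 = 2448.6
  [8.5→9]: (461.7+427.5)/2 × 0.5 = 222.3
  [9→9.25]: (427.5+411.2)/2 × 0.25 = 104.8375
  Sum = 4740.7375 µg/L·hr
Tail: C_last/k_e = 411.2/0.172 = 2390.698
AUC_0→∞ (sublingual tablet) = 4740.7375 + 2390.698 = 7131.4355 µg/L·hr
F = (AUC_ev/D_ev)/(AUC_iv/D_iv) = (7131.4355/225)/(9290/150) = 31.6953/61.9333 = 0.5118

F = 0.512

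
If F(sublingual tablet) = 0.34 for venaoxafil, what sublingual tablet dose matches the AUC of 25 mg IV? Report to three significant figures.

D_sublingual = 73.5 mg

For equal systemic exposure: F × D_ev = D_iv
D_ev = D_iv / F = 25 / 0.34 = 73.5294 mg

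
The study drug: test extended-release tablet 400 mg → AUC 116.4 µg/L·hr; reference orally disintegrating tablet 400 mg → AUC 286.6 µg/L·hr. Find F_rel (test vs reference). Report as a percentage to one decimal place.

F_rel = (AUC_test/D_test) / (AUC_ref/D_ref)
      = (116.4/400) / (286.6/400)
      = 0.291 / 0.7165 = 0.4061 = 40.61%

F_rel = 40.6%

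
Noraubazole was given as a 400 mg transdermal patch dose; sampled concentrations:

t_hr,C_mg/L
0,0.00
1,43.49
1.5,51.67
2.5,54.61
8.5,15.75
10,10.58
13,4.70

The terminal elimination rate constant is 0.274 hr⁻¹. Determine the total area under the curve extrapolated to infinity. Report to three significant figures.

Trapezoidal AUC_0→13:
  [0→1]: (0.00+43.49)/2 × 1 = 21.745
  [1→1.5]: (43.49+51.67)/2 × 0.5 = 23.79
  [1.5→2.5]: (51.67+54.61)/2 × 1 = 53.14
  [2.5→8.5]: (54.61+15.75)/2 × 6 = 211.08
  [8.5→10]: (15.75+10.58)/2 × 1.5 = 19.7475
  [10→13]: (10.58+4.70)/2 × 3 = 22.92
  Sum = 352.4225 mg/L·hr
Extrapolated tail: C_last / k_e = 4.70 / 0.274 = 17.153
AUC_0→∞ = 352.4225 + 17.153 = 369.5755 mg/L·hr

AUC = 370 mg/L·hr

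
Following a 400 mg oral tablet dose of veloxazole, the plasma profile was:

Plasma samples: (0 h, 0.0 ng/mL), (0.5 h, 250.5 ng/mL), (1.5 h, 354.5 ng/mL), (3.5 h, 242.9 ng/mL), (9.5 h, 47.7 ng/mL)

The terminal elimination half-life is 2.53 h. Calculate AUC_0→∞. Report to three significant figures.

Trapezoidal AUC_0→9.5:
  [0→0.5]: (0.0+250.5)/2 × 0.5 = 62.625
  [0.5→1.5]: (250.5+354.5)/2 × 1 = 302.5
  [1.5→3.5]: (354.5+242.9)/2 × 2 = 597.4
  [3.5→9.5]: (242.9+47.7)/2 × 6 = 871.8
  Sum = 1834.325 ng/mL·h
k_e = ln2 / t½ = 0.693147 / 2.53 = 0.2740 h^-1
Extrapolated tail: C_last / k_e = 47.7 / 0.274 = 174.088
AUC_0→∞ = 1834.325 + 174.088 = 2008.413 ng/mL·h

AUC = 2010 ng/mL·h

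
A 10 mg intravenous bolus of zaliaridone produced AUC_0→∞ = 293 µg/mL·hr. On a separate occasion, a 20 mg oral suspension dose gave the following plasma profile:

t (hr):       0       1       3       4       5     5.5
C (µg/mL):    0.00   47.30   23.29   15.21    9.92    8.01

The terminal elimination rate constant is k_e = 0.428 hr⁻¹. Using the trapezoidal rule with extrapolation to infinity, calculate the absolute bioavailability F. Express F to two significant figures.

Trapezoidal AUC_0→5.5 (oral suspension):
  [0→1]: (0.00+47.30)/2 × 1 = 23.65
  [1→3]: (47.30+23.29)/2 × 2 = 70.59
  [3→4]: (23.29+15.21)/2 × 1 = 19.25
  [4→5]: (15.21+9.92)/2 × 1 = 12.565
  [5→5.5]: (9.92+8.01)/2 × 0.5 = 4.4825
  Sum = 130.5375 µg/mL·hr
Tail: C_last/k_e = 8.01/0.428 = 18.715
AUC_0→∞ (oral suspension) = 130.5375 + 18.715 = 149.2525 µg/mL·hr
F = (AUC_ev/D_ev)/(AUC_iv/D_iv) = (149.2525/20)/(293/10) = 7.462625/29.3 = 0.2547

F = 0.25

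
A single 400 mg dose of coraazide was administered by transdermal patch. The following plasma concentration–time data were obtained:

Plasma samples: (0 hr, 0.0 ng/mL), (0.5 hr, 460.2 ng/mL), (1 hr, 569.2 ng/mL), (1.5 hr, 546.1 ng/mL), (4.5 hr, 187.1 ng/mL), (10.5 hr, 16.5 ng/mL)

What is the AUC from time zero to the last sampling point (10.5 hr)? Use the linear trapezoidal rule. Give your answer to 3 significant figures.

Trapezoidal AUC_0→10.5:
  [0→0.5]: (0.0+460.2)/2 × 0.5 = 115.05
  [0.5→1]: (460.2+569.2)/2 × 0.5 = 257.35
  [1→1.5]: (569.2+546.1)/2 × 0.5 = 278.825
  [1.5→4.5]: (546.1+187.1)/2 × 3 = 1099.8
  [4.5→10.5]: (187.1+16.5)/2 × 6 = 610.8
  Sum = 2361.825 ng/mL·hr

AUC = 2360 ng/mL·hr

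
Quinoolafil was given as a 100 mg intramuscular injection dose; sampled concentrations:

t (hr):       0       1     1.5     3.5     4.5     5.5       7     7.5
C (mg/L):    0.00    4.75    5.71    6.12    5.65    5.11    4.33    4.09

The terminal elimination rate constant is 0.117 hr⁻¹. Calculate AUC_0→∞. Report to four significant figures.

Trapezoidal AUC_0→7.5:
  [0→1]: (0.00+4.75)/2 × 1 = 2.375
  [1→1.5]: (4.75+5.71)/2 × 0.5 = 2.615
  [1.5→3.5]: (5.71+6.12)/2 × 2 = 11.83
  [3.5→4.5]: (6.12+5.65)/2 × 1 = 5.885
  [4.5→5.5]: (5.65+5.11)/2 × 1 = 5.38
  [5.5→7]: (5.11+4.33)/2 × 1.5 = 7.08
  [7→7.5]: (4.33+4.09)/2 × 0.5 = 2.105
  Sum = 37.27 mg/L·hr
Extrapolated tail: C_last / k_e = 4.09 / 0.117 = 34.957
AUC_0→∞ = 37.27 + 34.957 = 72.227 mg/L·hr

AUC = 72.23 mg/L·hr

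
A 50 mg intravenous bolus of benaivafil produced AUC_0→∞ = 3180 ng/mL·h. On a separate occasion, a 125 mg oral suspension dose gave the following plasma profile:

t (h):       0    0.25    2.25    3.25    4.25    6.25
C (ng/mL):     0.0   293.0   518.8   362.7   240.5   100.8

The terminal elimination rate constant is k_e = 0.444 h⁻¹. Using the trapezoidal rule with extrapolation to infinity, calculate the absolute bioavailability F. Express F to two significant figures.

Trapezoidal AUC_0→6.25 (oral suspension):
  [0→0.25]: (0.0+293.0)/2 × 0.25 = 36.625
  [0.25→2.25]: (293.0+518.8)/2 × 2 = 811.8
  [2.25→3.25]: (518.8+362.7)/2 × 1 = 440.75
  [3.25→4.25]: (362.7+240.5)/2 × 1 = 301.6
  [4.25→6.25]: (240.5+100.8)/2 × 2 = 341.3
  Sum = 1932.075 ng/mL·h
Tail: C_last/k_e = 100.8/0.444 = 227.027
AUC_0→∞ (oral suspension) = 1932.075 + 227.027 = 2159.102 ng/mL·h
F = (AUC_ev/D_ev)/(AUC_iv/D_iv) = (2159.102/125)/(3180/50) = 17.272816/63.6 = 0.2716

F = 0.27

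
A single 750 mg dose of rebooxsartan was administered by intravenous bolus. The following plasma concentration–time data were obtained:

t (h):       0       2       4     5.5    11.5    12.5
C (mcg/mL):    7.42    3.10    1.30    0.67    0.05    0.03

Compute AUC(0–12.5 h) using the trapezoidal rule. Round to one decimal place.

Trapezoidal AUC_0→12.5:
  [0→2]: (7.42+3.10)/2 × 2 = 10.52
  [2→4]: (3.10+1.30)/2 × 2 = 4.4
  [4→5.5]: (1.30+0.67)/2 × 1.5 = 1.4775
  [5.5→11.5]: (0.67+0.05)/2 × 6 = 2.16
  [11.5→12.5]: (0.05+0.03)/2 × 1 = 0.04
  Sum = 18.5975 mcg/mL·h

AUC = 18.6 mcg/mL·h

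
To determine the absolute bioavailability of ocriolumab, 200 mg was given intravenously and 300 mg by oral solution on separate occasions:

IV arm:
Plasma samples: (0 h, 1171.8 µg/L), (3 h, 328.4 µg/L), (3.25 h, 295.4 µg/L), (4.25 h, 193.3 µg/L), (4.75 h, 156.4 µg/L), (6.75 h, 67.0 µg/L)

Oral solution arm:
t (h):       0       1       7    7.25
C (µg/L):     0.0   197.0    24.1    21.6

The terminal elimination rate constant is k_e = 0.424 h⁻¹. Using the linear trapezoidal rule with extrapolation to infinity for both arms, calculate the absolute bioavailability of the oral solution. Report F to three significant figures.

F = 0.179

Trapezoidal AUC_0→6.75 (IV):
  [0→3]: (1171.8+328.4)/2 × 3 = 2250.3
  [3→3.25]: (328.4+295.4)/2 × 0.25 = 77.975
  [3.25→4.25]: (295.4+193.3)/2 × 1 = 244.35
  [4.25→4.75]: (193.3+156.4)/2 × 0.5 = 87.425
  [4.75→6.75]: (156.4+67.0)/2 × 2 = 223.4
  Sum = 2883.45 µg/L·h
IV tail: 67.0/0.424 = 158.019; AUC_iv,0→∞ = 2883.45 + 158.019 = 3041.469 µg/L·h
Trapezoidal AUC_0→7.25 (oral solution):
  [0→1]: (0.0+197.0)/2 × 1 = 98.5
  [1→7]: (197.0+24.1)/2 × 6 = 663.3
  [7→7.25]: (24.1+21.6)/2 × 0.25 = 5.7125
  Sum = 767.5125 µg/L·h
oral solution tail: 21.6/0.424 = 50.943; AUC_ev,0→∞ = 767.5125 + 50.943 = 818.4555 µg/L·h
F = (AUC_ev/D_ev)/(AUC_iv/D_iv) = (818.4555/300)/(3041.469/200) = 2.728185/15.207345 = 0.1794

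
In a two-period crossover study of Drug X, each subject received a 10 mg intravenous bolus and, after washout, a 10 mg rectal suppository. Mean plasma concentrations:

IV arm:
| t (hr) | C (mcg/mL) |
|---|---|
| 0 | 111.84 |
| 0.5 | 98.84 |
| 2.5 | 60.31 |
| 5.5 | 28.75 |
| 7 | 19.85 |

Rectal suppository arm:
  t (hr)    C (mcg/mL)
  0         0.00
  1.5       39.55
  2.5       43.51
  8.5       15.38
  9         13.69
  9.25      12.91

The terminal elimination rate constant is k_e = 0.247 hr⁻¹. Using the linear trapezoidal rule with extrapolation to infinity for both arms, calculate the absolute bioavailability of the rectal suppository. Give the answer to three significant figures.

Trapezoidal AUC_0→7 (IV):
  [0→0.5]: (111.84+98.84)/2 × 0.5 = 52.67
  [0.5→2.5]: (98.84+60.31)/2 × 2 = 159.15
  [2.5→5.5]: (60.31+28.75)/2 × 3 = 133.59
  [5.5→7]: (28.75+19.85)/2 × 1.5 = 36.45
  Sum = 381.86 mcg/mL·hr
IV tail: 19.85/0.247 = 80.364; AUC_iv,0→∞ = 381.86 + 80.364 = 462.224 mcg/mL·hr
Trapezoidal AUC_0→9.25 (rectal suppository):
  [0→1.5]: (0.00+39.55)/2 × 1.5 = 29.6625
  [1.5→2.5]: (39.55+43.51)/2 × 1 = 41.53
  [2.5→8.5]: (43.51+15.38)/2 × 6 = 176.67
  [8.5→9]: (15.38+13.69)/2 × 0.5 = 7.2675
  [9→9.25]: (13.69+12.91)/2 × 0.25 = 3.325
  Sum = 258.455 mcg/mL·hr
rectal suppository tail: 12.91/0.247 = 52.267; AUC_ev,0→∞ = 258.455 + 52.267 = 310.722 mcg/mL·hr
F = (AUC_ev/D_ev)/(AUC_iv/D_iv) = (310.722/10)/(462.224/10) = 31.0722/46.2224 = 0.6722

F = 0.672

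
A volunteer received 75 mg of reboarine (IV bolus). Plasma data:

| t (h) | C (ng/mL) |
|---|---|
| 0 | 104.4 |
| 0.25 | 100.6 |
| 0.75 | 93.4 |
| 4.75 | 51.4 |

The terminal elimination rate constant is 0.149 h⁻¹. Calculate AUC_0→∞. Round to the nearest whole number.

AUC = 709 ng/mL·h

Trapezoidal AUC_0→4.75:
  [0→0.25]: (104.4+100.6)/2 × 0.25 = 25.625
  [0.25→0.75]: (100.6+93.4)/2 × 0.5 = 48.5
  [0.75→4.75]: (93.4+51.4)/2 × 4 = 289.6
  Sum = 363.725 ng/mL·h
Extrapolated tail: C_last / k_e = 51.4 / 0.149 = 344.966
AUC_0→∞ = 363.725 + 344.966 = 708.691 ng/mL·h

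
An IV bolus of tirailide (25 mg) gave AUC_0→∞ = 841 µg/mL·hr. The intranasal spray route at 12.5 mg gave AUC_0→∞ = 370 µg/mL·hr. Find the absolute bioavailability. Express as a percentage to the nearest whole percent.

F = 88%

F = (AUC_ev / D_ev) / (AUC_iv / D_iv)
  = (370/12.5) / (841/25)
  = 29.6 / 33.64 = 0.8799
  = 87.99%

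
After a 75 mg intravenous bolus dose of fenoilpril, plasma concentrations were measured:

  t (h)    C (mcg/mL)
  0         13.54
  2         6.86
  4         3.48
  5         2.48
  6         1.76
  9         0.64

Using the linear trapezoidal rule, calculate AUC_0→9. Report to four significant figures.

Trapezoidal AUC_0→9:
  [0→2]: (13.54+6.86)/2 × 2 = 20.4
  [2→4]: (6.86+3.48)/2 × 2 = 10.34
  [4→5]: (3.48+2.48)/2 × 1 = 2.98
  [5→6]: (2.48+1.76)/2 × 1 = 2.12
  [6→9]: (1.76+0.64)/2 × 3 = 3.6
  Sum = 39.44 mcg/mL·h

AUC = 39.44 mcg/mL·h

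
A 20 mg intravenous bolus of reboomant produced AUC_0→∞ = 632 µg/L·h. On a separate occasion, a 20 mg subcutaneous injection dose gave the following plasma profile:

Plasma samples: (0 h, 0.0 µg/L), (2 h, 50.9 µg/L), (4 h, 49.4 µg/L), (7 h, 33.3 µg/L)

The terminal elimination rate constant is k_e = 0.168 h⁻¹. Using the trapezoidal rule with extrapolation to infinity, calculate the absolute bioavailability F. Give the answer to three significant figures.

Trapezoidal AUC_0→7 (subcutaneous injection):
  [0→2]: (0.0+50.9)/2 × 2 = 50.9
  [2→4]: (50.9+49.4)/2 × 2 = 100.3
  [4→7]: (49.4+33.3)/2 × 3 = 124.05
  Sum = 275.25 µg/L·h
Tail: C_last/k_e = 33.3/0.168 = 198.214
AUC_0→∞ (subcutaneous injection) = 275.25 + 198.214 = 473.464 µg/L·h
F = (AUC_ev/D_ev)/(AUC_iv/D_iv) = (473.464/20)/(632/20) = 23.6732/31.6 = 0.7492

F = 0.749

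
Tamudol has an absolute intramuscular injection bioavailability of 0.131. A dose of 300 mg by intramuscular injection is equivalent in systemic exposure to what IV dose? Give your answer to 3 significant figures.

D_iv = 39.3 mg

Systemic exposure from an extravascular dose = F × D_ev, so the equivalent IV dose is F × D_ev.
D_iv = F × D_ev = 0.131 × 300 = 39.3 mg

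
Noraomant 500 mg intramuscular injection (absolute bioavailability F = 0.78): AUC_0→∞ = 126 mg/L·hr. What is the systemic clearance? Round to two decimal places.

CL = F × Dose / AUC_0→∞
   = 0.78 × 500 / 126 = 3.09524 L/hr

CL = 3.10 L/hr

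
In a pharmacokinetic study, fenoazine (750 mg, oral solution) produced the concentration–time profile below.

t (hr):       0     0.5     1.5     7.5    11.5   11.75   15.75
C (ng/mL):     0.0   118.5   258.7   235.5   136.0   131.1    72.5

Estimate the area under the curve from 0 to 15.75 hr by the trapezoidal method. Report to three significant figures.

AUC = 2880 ng/mL·hr

Trapezoidal AUC_0→15.75:
  [0→0.5]: (0.0+118.5)/2 × 0.5 = 29.625
  [0.5→1.5]: (118.5+258.7)/2 × 1 = 188.6
  [1.5→7.5]: (258.7+235.5)/2 × 6 = 1482.6
  [7.5→11.5]: (235.5+136.0)/2 × 4 = 743.0
  [11.5→11.75]: (136.0+131.1)/2 × 0.25 = 33.3875
  [11.75→15.75]: (131.1+72.5)/2 × 4 = 407.2
  Sum = 2884.4125 ng/mL·hr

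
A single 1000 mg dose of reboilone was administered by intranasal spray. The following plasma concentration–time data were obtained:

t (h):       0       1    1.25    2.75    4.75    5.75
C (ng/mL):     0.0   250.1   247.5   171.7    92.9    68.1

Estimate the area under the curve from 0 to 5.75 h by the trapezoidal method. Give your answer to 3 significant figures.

AUC = 847 ng/mL·h

Trapezoidal AUC_0→5.75:
  [0→1]: (0.0+250.1)/2 × 1 = 125.05
  [1→1.25]: (250.1+247.5)/2 × 0.25 = 62.2
  [1.25→2.75]: (247.5+171.7)/2 × 1.5 = 314.4
  [2.75→4.75]: (171.7+92.9)/2 × 2 = 264.6
  [4.75→5.75]: (92.9+68.1)/2 × 1 = 80.5
  Sum = 846.75 ng/mL·h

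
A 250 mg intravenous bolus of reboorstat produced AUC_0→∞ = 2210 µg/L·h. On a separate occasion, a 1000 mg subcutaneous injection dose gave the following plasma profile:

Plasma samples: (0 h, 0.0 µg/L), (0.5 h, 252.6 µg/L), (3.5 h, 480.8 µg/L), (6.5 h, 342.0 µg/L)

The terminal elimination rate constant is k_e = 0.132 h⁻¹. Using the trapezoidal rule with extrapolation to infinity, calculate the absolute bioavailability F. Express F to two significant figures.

F = 0.56

Trapezoidal AUC_0→6.5 (subcutaneous injection):
  [0→0.5]: (0.0+252.6)/2 × 0.5 = 63.15
  [0.5→3.5]: (252.6+480.8)/2 × 3 = 1100.1
  [3.5→6.5]: (480.8+342.0)/2 × 3 = 1234.2
  Sum = 2397.45 µg/L·h
Tail: C_last/k_e = 342.0/0.132 = 2590.909
AUC_0→∞ (subcutaneous injection) = 2397.45 + 2590.909 = 4988.359 µg/L·h
F = (AUC_ev/D_ev)/(AUC_iv/D_iv) = (4988.359/1000)/(2210/250) = 4.988359/8.84 = 0.5643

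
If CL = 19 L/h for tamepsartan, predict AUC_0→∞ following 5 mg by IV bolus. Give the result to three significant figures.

AUC = 0.263 mg/L·h

AUC_0→∞ = Dose_iv / CL
        = 5 / 19 = 0.263158 mg/L·h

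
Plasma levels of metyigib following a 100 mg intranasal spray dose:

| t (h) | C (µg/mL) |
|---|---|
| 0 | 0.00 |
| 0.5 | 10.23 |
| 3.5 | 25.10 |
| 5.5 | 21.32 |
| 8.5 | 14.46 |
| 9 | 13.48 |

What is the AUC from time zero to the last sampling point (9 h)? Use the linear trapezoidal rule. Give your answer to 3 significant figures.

AUC = 163 µg/mL·h

Trapezoidal AUC_0→9:
  [0→0.5]: (0.00+10.23)/2 × 0.5 = 2.5575
  [0.5→3.5]: (10.23+25.10)/2 × 3 = 52.995
  [3.5→5.5]: (25.10+21.32)/2 × 2 = 46.42
  [5.5→8.5]: (21.32+14.46)/2 × 3 = 53.67
  [8.5→9]: (14.46+13.48)/2 × 0.5 = 6.985
  Sum = 162.6275 µg/mL·h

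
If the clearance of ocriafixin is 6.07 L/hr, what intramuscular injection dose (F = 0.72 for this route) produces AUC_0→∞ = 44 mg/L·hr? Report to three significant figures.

Dose = CL × AUC_0→∞ / F
     = 6.07 × 44 / 0.72 = 370.944 mg

Dose = 371 mg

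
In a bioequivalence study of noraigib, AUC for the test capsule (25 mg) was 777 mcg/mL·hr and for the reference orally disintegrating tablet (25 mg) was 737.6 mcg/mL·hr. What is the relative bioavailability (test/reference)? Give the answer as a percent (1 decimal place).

F_rel = (AUC_test/D_test) / (AUC_ref/D_ref)
      = (777/25) / (737.6/25)
      = 31.08 / 29.504 = 1.0534 = 105.34%

F_rel = 105.3%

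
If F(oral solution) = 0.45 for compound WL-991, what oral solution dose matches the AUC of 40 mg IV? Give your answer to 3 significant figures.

D_oral = 88.9 mg

For equal systemic exposure: F × D_ev = D_iv
D_ev = D_iv / F = 40 / 0.45 = 88.8889 mg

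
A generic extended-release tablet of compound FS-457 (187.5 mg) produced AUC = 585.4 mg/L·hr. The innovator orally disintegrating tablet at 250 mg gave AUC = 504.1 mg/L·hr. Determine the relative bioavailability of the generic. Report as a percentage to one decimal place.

F_rel = (AUC_test/D_test) / (AUC_ref/D_ref)
      = (585.4/187.5) / (504.1/250)
      = 3.12213 / 2.0164 = 1.5484 = 154.84%

F_rel = 154.8%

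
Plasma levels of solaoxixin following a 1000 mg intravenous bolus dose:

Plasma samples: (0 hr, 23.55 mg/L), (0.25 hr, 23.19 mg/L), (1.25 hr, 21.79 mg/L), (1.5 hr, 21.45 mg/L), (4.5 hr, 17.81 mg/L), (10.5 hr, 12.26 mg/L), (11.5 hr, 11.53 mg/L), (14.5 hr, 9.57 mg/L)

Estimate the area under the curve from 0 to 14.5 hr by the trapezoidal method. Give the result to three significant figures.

Trapezoidal AUC_0→14.5:
  [0→0.25]: (23.55+23.19)/2 × 0.25 = 5.8425
  [0.25→1.25]: (23.19+21.79)/2 × 1 = 22.49
  [1.25→1.5]: (21.79+21.45)/2 × 0.25 = 5.405
  [1.5→4.5]: (21.45+17.81)/2 × 3 = 58.89
  [4.5→10.5]: (17.81+12.26)/2 × 6 = 90.21
  [10.5→11.5]: (12.26+11.53)/2 × 1 = 11.895
  [11.5→14.5]: (11.53+9.57)/2 × 3 = 31.65
  Sum = 226.3825 mg/L·hr

AUC = 226 mg/L·hr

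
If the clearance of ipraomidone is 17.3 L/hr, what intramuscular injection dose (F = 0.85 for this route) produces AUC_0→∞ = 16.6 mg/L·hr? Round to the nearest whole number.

Dose = 338 mg

Dose = CL × AUC_0→∞ / F
     = 17.3 × 16.6 / 0.85 = 337.859 mg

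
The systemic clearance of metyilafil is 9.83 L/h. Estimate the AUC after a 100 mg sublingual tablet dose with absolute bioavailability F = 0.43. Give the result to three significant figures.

AUC_0→∞ = F × Dose / CL
        = 0.43 × 100 / 9.83 = 4.37436 mg/L·h

AUC = 4.37 mg/L·h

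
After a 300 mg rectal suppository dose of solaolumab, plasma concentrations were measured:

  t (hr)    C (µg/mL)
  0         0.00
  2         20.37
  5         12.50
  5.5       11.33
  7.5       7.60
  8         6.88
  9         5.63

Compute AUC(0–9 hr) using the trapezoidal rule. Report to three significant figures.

Trapezoidal AUC_0→9:
  [0→2]: (0.00+20.37)/2 × 2 = 20.37
  [2→5]: (20.37+12.50)/2 × 3 = 49.305
  [5→5.5]: (12.50+11.33)/2 × 0.5 = 5.9575
  [5.5→7.5]: (11.33+7.60)/2 × 2 = 18.93
  [7.5→8]: (7.60+6.88)/2 × 0.5 = 3.62
  [8→9]: (6.88+5.63)/2 × 1 = 6.255
  Sum = 104.4375 µg/mL·hr

AUC = 104 µg/mL·hr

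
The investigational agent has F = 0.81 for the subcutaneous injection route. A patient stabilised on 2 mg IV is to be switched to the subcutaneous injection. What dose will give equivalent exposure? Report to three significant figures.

For equal systemic exposure: F × D_ev = D_iv
D_ev = D_iv / F = 2 / 0.81 = 2.46914 mg

D_subcutaneous = 2.47 mg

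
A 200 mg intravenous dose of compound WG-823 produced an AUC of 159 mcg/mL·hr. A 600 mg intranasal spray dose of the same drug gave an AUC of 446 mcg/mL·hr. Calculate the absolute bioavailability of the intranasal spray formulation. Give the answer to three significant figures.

F = (AUC_ev / D_ev) / (AUC_iv / D_iv)
  = (446/600) / (159/200)
  = 0.743333 / 0.795 = 0.9350

F = 0.935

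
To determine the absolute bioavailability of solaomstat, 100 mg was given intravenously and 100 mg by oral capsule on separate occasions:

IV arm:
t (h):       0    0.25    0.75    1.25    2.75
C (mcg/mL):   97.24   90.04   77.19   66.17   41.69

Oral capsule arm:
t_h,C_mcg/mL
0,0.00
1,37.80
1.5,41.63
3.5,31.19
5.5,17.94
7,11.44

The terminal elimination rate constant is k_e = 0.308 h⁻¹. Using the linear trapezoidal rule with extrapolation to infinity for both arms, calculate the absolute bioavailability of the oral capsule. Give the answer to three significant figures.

F = 0.693

Trapezoidal AUC_0→2.75 (IV):
  [0→0.25]: (97.24+90.04)/2 × 0.25 = 23.41
  [0.25→0.75]: (90.04+77.19)/2 × 0.5 = 41.8075
  [0.75→1.25]: (77.19+66.17)/2 × 0.5 = 35.84
  [1.25→2.75]: (66.17+41.69)/2 × 1.5 = 80.895
  Sum = 181.9525 mcg/mL·h
IV tail: 41.69/0.308 = 135.357; AUC_iv,0→∞ = 181.9525 + 135.357 = 317.3095 mcg/mL·h
Trapezoidal AUC_0→7 (oral capsule):
  [0→1]: (0.00+37.80)/2 × 1 = 18.9
  [1→1.5]: (37.80+41.63)/2 × 0.5 = 19.8575
  [1.5→3.5]: (41.63+31.19)/2 × 2 = 72.82
  [3.5→5.5]: (31.19+17.94)/2 × 2 = 49.13
  [5.5→7]: (17.94+11.44)/2 × 1.5 = 22.035
  Sum = 182.7425 mcg/mL·h
oral capsule tail: 11.44/0.308 = 37.143; AUC_ev,0→∞ = 182.7425 + 37.143 = 219.8855 mcg/mL·h
F = (AUC_ev/D_ev)/(AUC_iv/D_iv) = (219.8855/100)/(317.3095/100) = 2.198855/3.173095 = 0.6930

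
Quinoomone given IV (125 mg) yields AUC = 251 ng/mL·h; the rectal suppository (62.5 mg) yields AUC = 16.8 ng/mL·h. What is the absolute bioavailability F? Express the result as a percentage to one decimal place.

F = (AUC_ev / D_ev) / (AUC_iv / D_iv)
  = (16.8/62.5) / (251/125)
  = 0.2688 / 2.008 = 0.1339
  = 13.39%

F = 13.4%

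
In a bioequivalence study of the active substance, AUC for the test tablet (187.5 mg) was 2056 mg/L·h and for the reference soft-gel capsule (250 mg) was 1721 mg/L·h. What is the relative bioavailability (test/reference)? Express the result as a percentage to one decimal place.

F_rel = 159.3%

F_rel = (AUC_test/D_test) / (AUC_ref/D_ref)
      = (2056/187.5) / (1721/250)
      = 10.9653 / 6.884 = 1.5929 = 159.29%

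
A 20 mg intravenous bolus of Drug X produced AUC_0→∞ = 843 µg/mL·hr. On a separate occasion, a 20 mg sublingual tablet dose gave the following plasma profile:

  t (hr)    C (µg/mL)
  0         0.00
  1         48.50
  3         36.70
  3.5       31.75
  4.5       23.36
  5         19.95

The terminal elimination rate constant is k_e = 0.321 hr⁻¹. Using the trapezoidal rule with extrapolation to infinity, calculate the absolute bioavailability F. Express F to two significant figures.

Trapezoidal AUC_0→5 (sublingual tablet):
  [0→1]: (0.00+48.50)/2 × 1 = 24.25
  [1→3]: (48.50+36.70)/2 × 2 = 85.2
  [3→3.5]: (36.70+31.75)/2 × 0.5 = 17.1125
  [3.5→4.5]: (31.75+23.36)/2 × 1 = 27.555
  [4.5→5]: (23.36+19.95)/2 × 0.5 = 10.8275
  Sum = 164.945 µg/mL·hr
Tail: C_last/k_e = 19.95/0.321 = 62.150
AUC_0→∞ (sublingual tablet) = 164.945 + 62.150 = 227.095 µg/mL·hr
F = (AUC_ev/D_ev)/(AUC_iv/D_iv) = (227.095/20)/(843/20) = 11.35475/42.15 = 0.2694

F = 0.27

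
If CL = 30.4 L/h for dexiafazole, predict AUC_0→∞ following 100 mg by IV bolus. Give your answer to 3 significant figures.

AUC_0→∞ = Dose_iv / CL
        = 100 / 30.4 = 3.28947 mg/L·h

AUC = 3.29 mg/L·h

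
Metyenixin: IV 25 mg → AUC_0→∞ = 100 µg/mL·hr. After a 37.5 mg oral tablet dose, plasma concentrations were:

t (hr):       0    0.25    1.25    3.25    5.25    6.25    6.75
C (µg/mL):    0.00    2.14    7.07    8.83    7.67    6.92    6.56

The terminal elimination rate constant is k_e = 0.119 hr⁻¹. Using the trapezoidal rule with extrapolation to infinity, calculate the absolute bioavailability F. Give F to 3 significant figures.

Trapezoidal AUC_0→6.75 (oral tablet):
  [0→0.25]: (0.00+2.14)/2 × 0.25 = 0.2675
  [0.25→1.25]: (2.14+7.07)/2 × 1 = 4.605
  [1.25→3.25]: (7.07+8.83)/2 × 2 = 15.9
  [3.25→5.25]: (8.83+7.67)/2 × 2 = 16.5
  [5.25→6.25]: (7.67+6.92)/2 × 1 = 7.295
  [6.25→6.75]: (6.92+6.56)/2 × 0.5 = 3.37
  Sum = 47.9375 µg/mL·hr
Tail: C_last/k_e = 6.56/0.119 = 55.126
AUC_0→∞ (oral tablet) = 47.9375 + 55.126 = 103.0635 µg/mL·hr
F = (AUC_ev/D_ev)/(AUC_iv/D_iv) = (103.0635/37.5)/(100/25) = 2.74836/4 = 0.6871

F = 0.687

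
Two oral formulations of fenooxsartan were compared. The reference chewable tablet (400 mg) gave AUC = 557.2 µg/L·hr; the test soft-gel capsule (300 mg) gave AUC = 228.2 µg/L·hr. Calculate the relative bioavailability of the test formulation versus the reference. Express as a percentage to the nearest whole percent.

F_rel = 55%

F_rel = (AUC_test/D_test) / (AUC_ref/D_ref)
      = (228.2/300) / (557.2/400)
      = 0.760667 / 1.393 = 0.5461 = 54.61%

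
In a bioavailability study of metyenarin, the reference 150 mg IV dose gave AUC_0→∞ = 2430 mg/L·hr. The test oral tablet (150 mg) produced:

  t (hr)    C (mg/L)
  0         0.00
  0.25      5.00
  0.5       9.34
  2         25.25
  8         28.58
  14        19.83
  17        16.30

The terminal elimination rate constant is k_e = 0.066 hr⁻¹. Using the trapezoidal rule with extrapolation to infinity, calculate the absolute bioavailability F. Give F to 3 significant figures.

Trapezoidal AUC_0→17 (oral tablet):
  [0→0.25]: (0.00+5.00)/2 × 0.25 = 0.625
  [0.25→0.5]: (5.00+9.34)/2 × 0.25 = 1.7925
  [0.5→2]: (9.34+25.25)/2 × 1.5 = 25.9425
  [2→8]: (25.25+28.58)/2 × 6 = 161.49
  [8→14]: (28.58+19.83)/2 × 6 = 145.23
  [14→17]: (19.83+16.30)/2 × 3 = 54.195
  Sum = 389.275 mg/L·hr
Tail: C_last/k_e = 16.30/0.066 = 246.970
AUC_0→∞ (oral tablet) = 389.275 + 246.970 = 636.245 mg/L·hr
F = (AUC_ev/D_ev)/(AUC_iv/D_iv) = (636.245/150)/(2430/150) = 4.24163/16.2 = 0.2618

F = 0.262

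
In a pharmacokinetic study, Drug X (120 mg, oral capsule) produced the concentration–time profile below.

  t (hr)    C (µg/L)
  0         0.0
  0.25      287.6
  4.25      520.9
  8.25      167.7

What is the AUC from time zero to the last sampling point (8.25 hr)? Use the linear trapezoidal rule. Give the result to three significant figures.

AUC = 3030 µg/L·hr

Trapezoidal AUC_0→8.25:
  [0→0.25]: (0.0+287.6)/2 × 0.25 = 35.95
  [0.25→4.25]: (287.6+520.9)/2 × 4 = 1617.0
  [4.25→8.25]: (520.9+167.7)/2 × 4 = 1377.2
  Sum = 3030.15 µg/L·hr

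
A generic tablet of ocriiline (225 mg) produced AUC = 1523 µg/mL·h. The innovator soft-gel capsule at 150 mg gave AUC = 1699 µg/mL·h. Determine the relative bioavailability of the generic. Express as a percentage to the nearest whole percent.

F_rel = 60%

F_rel = (AUC_test/D_test) / (AUC_ref/D_ref)
      = (1523/225) / (1699/150)
      = 6.76889 / 11.3267 = 0.5976 = 59.76%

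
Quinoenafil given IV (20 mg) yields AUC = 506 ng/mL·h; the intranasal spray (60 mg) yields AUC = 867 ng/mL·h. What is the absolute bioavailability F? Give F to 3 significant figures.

F = 0.571

F = (AUC_ev / D_ev) / (AUC_iv / D_iv)
  = (867/60) / (506/20)
  = 14.45 / 25.3 = 0.5711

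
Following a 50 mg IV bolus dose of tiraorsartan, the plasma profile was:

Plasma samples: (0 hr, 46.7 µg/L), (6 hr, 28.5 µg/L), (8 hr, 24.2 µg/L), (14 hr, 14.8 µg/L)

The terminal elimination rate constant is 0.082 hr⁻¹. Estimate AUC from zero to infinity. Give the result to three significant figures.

Trapezoidal AUC_0→14:
  [0→6]: (46.7+28.5)/2 × 6 = 225.6
  [6→8]: (28.5+24.2)/2 × 2 = 52.7
  [8→14]: (24.2+14.8)/2 × 6 = 117.0
  Sum = 395.3 µg/L·hr
Extrapolated tail: C_last / k_e = 14.8 / 0.082 = 180.488
AUC_0→∞ = 395.3 + 180.488 = 575.788 µg/L·hr

AUC = 576 µg/L·hr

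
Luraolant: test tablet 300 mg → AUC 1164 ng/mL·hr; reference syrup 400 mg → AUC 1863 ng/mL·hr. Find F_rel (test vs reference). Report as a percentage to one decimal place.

F_rel = 83.3%

F_rel = (AUC_test/D_test) / (AUC_ref/D_ref)
      = (1164/300) / (1863/400)
      = 3.88 / 4.6575 = 0.8331 = 83.31%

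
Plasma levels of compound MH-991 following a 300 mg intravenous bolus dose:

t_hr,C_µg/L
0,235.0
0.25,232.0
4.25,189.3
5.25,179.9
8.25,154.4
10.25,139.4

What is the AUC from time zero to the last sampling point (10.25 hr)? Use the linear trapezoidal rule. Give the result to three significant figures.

Trapezoidal AUC_0→10.25:
  [0→0.25]: (235.0+232.0)/2 × 0.25 = 58.375
  [0.25→4.25]: (232.0+189.3)/2 × 4 = 842.6
  [4.25→5.25]: (189.3+179.9)/2 × 1 = 184.6
  [5.25→8.25]: (179.9+154.4)/2 × 3 = 501.45
  [8.25→10.25]: (154.4+139.4)/2 × 2 = 293.8
  Sum = 1880.825 µg/L·hr

AUC = 1880 µg/L·hr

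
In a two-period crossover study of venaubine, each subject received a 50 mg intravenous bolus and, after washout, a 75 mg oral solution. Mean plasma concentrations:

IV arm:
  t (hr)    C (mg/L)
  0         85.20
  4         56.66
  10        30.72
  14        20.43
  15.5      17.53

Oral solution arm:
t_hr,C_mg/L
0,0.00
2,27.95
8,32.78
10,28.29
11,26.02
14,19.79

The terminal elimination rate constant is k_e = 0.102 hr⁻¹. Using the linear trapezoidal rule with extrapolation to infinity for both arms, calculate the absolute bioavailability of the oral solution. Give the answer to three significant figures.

F = 0.441

Trapezoidal AUC_0→15.5 (IV):
  [0→4]: (85.20+56.66)/2 × 4 = 283.72
  [4→10]: (56.66+30.72)/2 × 6 = 262.14
  [10→14]: (30.72+20.43)/2 × 4 = 102.3
  [14→15.5]: (20.43+17.53)/2 × 1.5 = 28.47
  Sum = 676.63 mg/L·hr
IV tail: 17.53/0.102 = 171.863; AUC_iv,0→∞ = 676.63 + 171.863 = 848.493 mg/L·hr
Trapezoidal AUC_0→14 (oral solution):
  [0→2]: (0.00+27.95)/2 × 2 = 27.95
  [2→8]: (27.95+32.78)/2 × 6 = 182.19
  [8→10]: (32.78+28.29)/2 × 2 = 61.07
  [10→11]: (28.29+26.02)/2 × 1 = 27.155
  [11→14]: (26.02+19.79)/2 × 3 = 68.715
  Sum = 367.08 mg/L·hr
oral solution tail: 19.79/0.102 = 194.020; AUC_ev,0→∞ = 367.08 + 194.020 = 561.1 mg/L·hr
F = (AUC_ev/D_ev)/(AUC_iv/D_iv) = (561.1/75)/(848.493/50) = 7.48133/16.96986 = 0.4409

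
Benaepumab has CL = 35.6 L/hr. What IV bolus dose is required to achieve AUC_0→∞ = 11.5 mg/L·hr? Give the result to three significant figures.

Dose_iv = CL × AUC_0→∞
     = 35.6 × 11.5 = 409.4 mg

Dose = 409 mg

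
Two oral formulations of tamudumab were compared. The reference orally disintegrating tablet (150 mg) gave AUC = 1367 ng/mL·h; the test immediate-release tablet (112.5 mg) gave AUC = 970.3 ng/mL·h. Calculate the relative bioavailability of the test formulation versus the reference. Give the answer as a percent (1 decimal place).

F_rel = 94.6%

F_rel = (AUC_test/D_test) / (AUC_ref/D_ref)
      = (970.3/112.5) / (1367/150)
      = 8.62489 / 9.11333 = 0.9464 = 94.64%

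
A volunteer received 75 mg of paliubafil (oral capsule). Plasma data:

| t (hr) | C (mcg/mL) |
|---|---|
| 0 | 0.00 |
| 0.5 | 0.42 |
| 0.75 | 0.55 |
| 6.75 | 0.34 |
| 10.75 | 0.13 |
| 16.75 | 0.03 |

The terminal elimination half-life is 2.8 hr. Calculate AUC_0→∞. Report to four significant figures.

Trapezoidal AUC_0→16.75:
  [0→0.5]: (0.00+0.42)/2 × 0.5 = 0.105
  [0.5→0.75]: (0.42+0.55)/2 × 0.25 = 0.12125
  [0.75→6.75]: (0.55+0.34)/2 × 6 = 2.67
  [6.75→10.75]: (0.34+0.13)/2 × 4 = 0.94
  [10.75→16.75]: (0.13+0.03)/2 × 6 = 0.48
  Sum = 4.31625 mcg/mL·hr
k_e = ln2 / t½ = 0.693147 / 2.8 = 0.2476 hr^-1
Extrapolated tail: C_last / k_e = 0.03 / 0.2476 = 0.121
AUC_0→∞ = 4.31625 + 0.121 = 4.43725 mcg/mL·hr

AUC = 4.437 mcg/mL·hr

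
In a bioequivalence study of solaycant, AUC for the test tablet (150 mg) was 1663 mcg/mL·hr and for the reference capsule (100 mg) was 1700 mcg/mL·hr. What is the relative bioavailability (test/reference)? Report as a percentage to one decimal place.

F_rel = 65.2%

F_rel = (AUC_test/D_test) / (AUC_ref/D_ref)
      = (1663/150) / (1700/100)
      = 11.0867 / 17 = 0.6522 = 65.22%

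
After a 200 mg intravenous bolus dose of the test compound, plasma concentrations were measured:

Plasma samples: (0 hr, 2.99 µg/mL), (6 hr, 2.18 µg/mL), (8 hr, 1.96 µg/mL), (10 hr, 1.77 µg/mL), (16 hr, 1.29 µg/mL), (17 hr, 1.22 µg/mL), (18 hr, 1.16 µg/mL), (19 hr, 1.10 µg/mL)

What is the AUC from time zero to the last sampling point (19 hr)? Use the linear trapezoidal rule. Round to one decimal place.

AUC = 36.1 µg/mL·hr

Trapezoidal AUC_0→19:
  [0→6]: (2.99+2.18)/2 × 6 = 15.51
  [6→8]: (2.18+1.96)/2 × 2 = 4.14
  [8→10]: (1.96+1.77)/2 × 2 = 3.73
  [10→16]: (1.77+1.29)/2 × 6 = 9.18
  [16→17]: (1.29+1.22)/2 × 1 = 1.255
  [17→18]: (1.22+1.16)/2 × 1 = 1.19
  [18→19]: (1.16+1.10)/2 × 1 = 1.13
  Sum = 36.135 µg/mL·hr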